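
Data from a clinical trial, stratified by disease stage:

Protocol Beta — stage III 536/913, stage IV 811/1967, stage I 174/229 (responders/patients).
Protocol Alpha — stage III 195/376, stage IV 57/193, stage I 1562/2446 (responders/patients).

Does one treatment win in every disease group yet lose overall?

Yes

Stage III: Protocol Beta 536/913 = 58.7%, Protocol Alpha 195/376 = 51.9% → Protocol Beta
Stage IV: Protocol Beta 811/1967 = 41.2%, Protocol Alpha 57/193 = 29.5% → Protocol Beta
Stage I: Protocol Beta 174/229 = 76.0%, Protocol Alpha 1562/2446 = 63.9% → Protocol Beta
Overall: Protocol Beta 1521/3109 = 48.9%, Protocol Alpha 1814/3015 = 60.2% → Protocol Alpha
Protocol Beta wins each disease group but Protocol Alpha wins overall — the comparison reverses. Protocol Beta's patients skew toward stage IV, which has a lower base rate.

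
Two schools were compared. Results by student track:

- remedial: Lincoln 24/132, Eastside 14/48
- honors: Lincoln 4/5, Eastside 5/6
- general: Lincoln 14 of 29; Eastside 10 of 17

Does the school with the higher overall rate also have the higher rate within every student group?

Remedial: Lincoln 24/132 = 18.2%, Eastside 14/48 = 29.2% → Eastside
Honors: Lincoln 4/5 = 80.0%, Eastside 5/6 = 83.3% → Eastside
General: Lincoln 14/29 = 48.3%, Eastside 10/17 = 58.8% → Eastside
Overall: Lincoln 42/166 = 25.3%, Eastside 29/71 = 40.8% → Eastside
Eastside wins overall and in every student group — no reversal.

Yes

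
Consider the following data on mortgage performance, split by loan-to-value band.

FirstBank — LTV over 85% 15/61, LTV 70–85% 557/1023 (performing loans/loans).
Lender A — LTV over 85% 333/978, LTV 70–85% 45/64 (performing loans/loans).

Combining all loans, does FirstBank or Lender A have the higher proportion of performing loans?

LTV over 85%: FirstBank 15/61 = 24.6%, Lender A 333/978 = 34.0% → Lender A
LTV 70–85%: FirstBank 557/1023 = 54.4%, Lender A 45/64 = 70.3% → Lender A
Overall: FirstBank 572/1084 = 52.8%, Lender A 378/1042 = 36.3% → FirstBank
(Lender A wins every loan-to-value group but FirstBank wins overall — Lender A's loans skew toward the low-rate LTV over 85% group.)

FirstBank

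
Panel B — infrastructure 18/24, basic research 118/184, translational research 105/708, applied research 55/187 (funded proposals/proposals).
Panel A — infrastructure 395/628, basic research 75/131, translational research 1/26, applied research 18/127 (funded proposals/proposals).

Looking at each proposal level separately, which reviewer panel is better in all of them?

Infrastructure: Panel B 18/24 = 75.0%, Panel A 395/628 = 62.9% → Panel B
Basic research: Panel B 118/184 = 64.1%, Panel A 75/131 = 57.3% → Panel B
Translational research: Panel B 105/708 = 14.8%, Panel A 1/26 = 3.8% → Panel B
Applied research: Panel B 55/187 = 29.4%, Panel A 18/127 = 14.2% → Panel B
Panel B has the higher rate in all 4 groups.

Panel B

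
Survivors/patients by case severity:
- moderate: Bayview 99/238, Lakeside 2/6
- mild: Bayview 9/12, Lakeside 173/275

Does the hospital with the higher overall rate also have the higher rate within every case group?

No

Moderate: Bayview 99/238 = 41.6%, Lakeside 2/6 = 33.3% → Bayview
Mild: Bayview 9/12 = 75.0%, Lakeside 173/275 = 62.9% → Bayview
Overall: Bayview 108/250 = 43.2%, Lakeside 175/281 = 62.3% → Lakeside
Bayview wins each case group but Lakeside wins overall — the comparison reverses. Bayview's patients skew toward moderate, which has a lower base rate.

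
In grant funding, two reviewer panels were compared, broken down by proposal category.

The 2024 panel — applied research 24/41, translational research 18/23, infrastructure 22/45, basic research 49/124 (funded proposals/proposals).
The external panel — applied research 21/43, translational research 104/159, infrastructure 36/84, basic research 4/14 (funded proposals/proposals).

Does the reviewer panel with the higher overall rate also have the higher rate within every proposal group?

Applied research: the 2024 panel 24/41 = 58.5%, the external panel 21/43 = 48.8% → the 2024 panel
Translational research: the 2024 panel 18/23 = 78.3%, the external panel 104/159 = 65.4% → the 2024 panel
Infrastructure: the 2024 panel 22/45 = 48.9%, the external panel 36/84 = 42.9% → the 2024 panel
Basic research: the 2024 panel 49/124 = 39.5%, the external panel 4/14 = 28.6% → the 2024 panel
Overall: the 2024 panel 113/233 = 48.5%, the external panel 165/300 = 55.0% → the external panel
The 2024 panel wins each proposal group but the external panel wins overall — the comparison reverses. The 2024 panel's proposals skew toward basic research, which has a lower base rate.

No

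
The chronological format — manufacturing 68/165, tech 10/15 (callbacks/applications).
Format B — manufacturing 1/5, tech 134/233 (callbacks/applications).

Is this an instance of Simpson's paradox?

Manufacturing: the chronological format 68/165 = 41.2%, Format B 1/5 = 20.0% → the chronological format
Tech: the chronological format 10/15 = 66.7%, Format B 134/233 = 57.5% → the chronological format
Overall: the chronological format 78/180 = 43.3%, Format B 135/238 = 56.7% → Format B
The chronological format wins each industry group but Format B wins overall — the comparison reverses. The chronological format's applications skew toward manufacturing, which has a lower base rate.

Yes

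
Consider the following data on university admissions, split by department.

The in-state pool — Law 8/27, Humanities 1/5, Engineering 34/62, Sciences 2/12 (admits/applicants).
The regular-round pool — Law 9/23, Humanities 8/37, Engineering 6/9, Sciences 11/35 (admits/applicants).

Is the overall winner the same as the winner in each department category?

No

Law: the in-state pool 8/27 = 29.6%, the regular-round pool 9/23 = 39.1% → the regular-round pool
Humanities: the in-state pool 1/5 = 20.0%, the regular-round pool 8/37 = 21.6% → the regular-round pool
Engineering: the in-state pool 34/62 = 54.8%, the regular-round pool 6/9 = 66.7% → the regular-round pool
Sciences: the in-state pool 2/12 = 16.7%, the regular-round pool 11/35 = 31.4% → the regular-round pool
Overall: the in-state pool 45/106 = 42.5%, the regular-round pool 34/104 = 32.7% → the in-state pool
The regular-round pool wins each department group but the in-state pool wins overall — the comparison reverses. The regular-round pool's applicants skew toward Humanities, which has a lower base rate.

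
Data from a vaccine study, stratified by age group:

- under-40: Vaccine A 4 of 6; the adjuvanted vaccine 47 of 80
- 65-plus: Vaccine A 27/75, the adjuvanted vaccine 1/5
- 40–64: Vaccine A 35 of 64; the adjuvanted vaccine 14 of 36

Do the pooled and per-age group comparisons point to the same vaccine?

No

Under-40: Vaccine A 4/6 = 66.7%, the adjuvanted vaccine 47/80 = 58.8% → Vaccine A
65-plus: Vaccine A 27/75 = 36.0%, the adjuvanted vaccine 1/5 = 20.0% → Vaccine A
40–64: Vaccine A 35/64 = 54.7%, the adjuvanted vaccine 14/36 = 38.9% → Vaccine A
Overall: Vaccine A 66/145 = 45.5%, the adjuvanted vaccine 62/121 = 51.2% → the adjuvanted vaccine
Vaccine A wins each age group but the adjuvanted vaccine wins overall — the comparison reverses. Vaccine A's recipients skew toward 65-plus, which has a lower base rate.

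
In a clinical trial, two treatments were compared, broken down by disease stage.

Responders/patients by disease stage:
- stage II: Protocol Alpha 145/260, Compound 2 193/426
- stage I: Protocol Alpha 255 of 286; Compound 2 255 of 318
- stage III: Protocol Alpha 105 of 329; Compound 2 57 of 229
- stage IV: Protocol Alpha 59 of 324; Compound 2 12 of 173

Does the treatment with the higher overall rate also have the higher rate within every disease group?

Stage II: Protocol Alpha 145/260 = 55.8%, Compound 2 193/426 = 45.3% → Protocol Alpha
Stage I: Protocol Alpha 255/286 = 89.2%, Compound 2 255/318 = 80.2% → Protocol Alpha
Stage III: Protocol Alpha 105/329 = 31.9%, Compound 2 57/229 = 24.9% → Protocol Alpha
Stage IV: Protocol Alpha 59/324 = 18.2%, Compound 2 12/173 = 6.9% → Protocol Alpha
Overall: Protocol Alpha 564/1199 = 47.0%, Compound 2 517/1146 = 45.1% → Protocol Alpha
Protocol Alpha wins overall and in every disease group — no reversal.

Yes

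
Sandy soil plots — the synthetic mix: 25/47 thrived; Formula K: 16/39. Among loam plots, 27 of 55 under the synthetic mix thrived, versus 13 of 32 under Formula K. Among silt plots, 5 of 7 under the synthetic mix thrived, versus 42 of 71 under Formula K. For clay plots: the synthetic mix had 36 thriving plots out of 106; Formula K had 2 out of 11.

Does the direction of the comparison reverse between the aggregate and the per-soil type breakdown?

Yes

Sandy soil: the synthetic mix 25/47 = 53.2%, Formula K 16/39 = 41.0% → the synthetic mix
Loam: the synthetic mix 27/55 = 49.1%, Formula K 13/32 = 40.6% → the synthetic mix
Silt: the synthetic mix 5/7 = 71.4%, Formula K 42/71 = 59.2% → the synthetic mix
Clay: the synthetic mix 36/106 = 34.0%, Formula K 2/11 = 18.2% → the synthetic mix
Overall: the synthetic mix 93/215 = 43.3%, Formula K 73/153 = 47.7% → Formula K
The synthetic mix wins each soil group but Formula K wins overall — the comparison reverses. The synthetic mix's plots skew toward clay, which has a lower base rate.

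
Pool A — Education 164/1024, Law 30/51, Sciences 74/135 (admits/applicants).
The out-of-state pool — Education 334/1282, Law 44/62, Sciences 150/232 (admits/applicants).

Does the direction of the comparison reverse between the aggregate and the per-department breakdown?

No

Education: Pool A 164/1024 = 16.0%, the out-of-state pool 334/1282 = 26.1% → the out-of-state pool
Law: Pool A 30/51 = 58.8%, the out-of-state pool 44/62 = 71.0% → the out-of-state pool
Sciences: Pool A 74/135 = 54.8%, the out-of-state pool 150/232 = 64.7% → the out-of-state pool
Overall: Pool A 268/1210 = 22.1%, the out-of-state pool 528/1576 = 33.5% → the out-of-state pool
The out-of-state pool wins overall and in every department group — no reversal.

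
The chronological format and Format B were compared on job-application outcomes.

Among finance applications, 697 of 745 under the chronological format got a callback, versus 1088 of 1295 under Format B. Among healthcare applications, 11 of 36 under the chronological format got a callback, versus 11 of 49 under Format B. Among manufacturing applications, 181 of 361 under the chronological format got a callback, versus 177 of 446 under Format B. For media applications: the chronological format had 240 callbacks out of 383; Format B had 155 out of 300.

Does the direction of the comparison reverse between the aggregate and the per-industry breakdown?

Finance: the chronological format 697/745 = 93.6%, Format B 1088/1295 = 84.0% → the chronological format
Healthcare: the chronological format 11/36 = 30.6%, Format B 11/49 = 22.4% → the chronological format
Manufacturing: the chronological format 181/361 = 50.1%, Format B 177/446 = 39.7% → the chronological format
Media: the chronological format 240/383 = 62.7%, Format B 155/300 = 51.7% → the chronological format
Overall: the chronological format 1129/1525 = 74.0%, Format B 1431/2090 = 68.5% → the chronological format
The chronological format wins overall and in every industry group — no reversal.

No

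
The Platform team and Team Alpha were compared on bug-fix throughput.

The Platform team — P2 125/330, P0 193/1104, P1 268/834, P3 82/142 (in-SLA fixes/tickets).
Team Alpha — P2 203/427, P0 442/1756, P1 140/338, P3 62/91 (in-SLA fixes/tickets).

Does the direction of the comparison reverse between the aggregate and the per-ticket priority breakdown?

No

P2: the Platform team 125/330 = 37.9%, Team Alpha 203/427 = 47.5% → Team Alpha
P0: the Platform team 193/1104 = 17.5%, Team Alpha 442/1756 = 25.2% → Team Alpha
P1: the Platform team 268/834 = 32.1%, Team Alpha 140/338 = 41.4% → Team Alpha
P3: the Platform team 82/142 = 57.7%, Team Alpha 62/91 = 68.1% → Team Alpha
Overall: the Platform team 668/2410 = 27.7%, Team Alpha 847/2612 = 32.4% → Team Alpha
Team Alpha wins overall and in every ticket group — no reversal.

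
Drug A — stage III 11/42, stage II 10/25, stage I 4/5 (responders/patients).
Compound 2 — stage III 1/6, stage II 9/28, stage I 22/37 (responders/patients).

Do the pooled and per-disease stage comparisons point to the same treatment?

Stage III: Drug A 11/42 = 26.2%, Compound 2 1/6 = 16.7% → Drug A
Stage II: Drug A 10/25 = 40.0%, Compound 2 9/28 = 32.1% → Drug A
Stage I: Drug A 4/5 = 80.0%, Compound 2 22/37 = 59.5% → Drug A
Overall: Drug A 25/72 = 34.7%, Compound 2 32/71 = 45.1% → Compound 2
Drug A wins each disease group but Compound 2 wins overall — the comparison reverses. Drug A's patients skew toward stage III, which has a lower base rate.

No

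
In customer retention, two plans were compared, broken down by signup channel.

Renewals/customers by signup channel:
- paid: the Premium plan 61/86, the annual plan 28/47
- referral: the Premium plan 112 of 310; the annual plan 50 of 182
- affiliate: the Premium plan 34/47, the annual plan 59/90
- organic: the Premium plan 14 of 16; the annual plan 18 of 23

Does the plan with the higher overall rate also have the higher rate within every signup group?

Paid: the Premium plan 61/86 = 70.9%, the annual plan 28/47 = 59.6% → the Premium plan
Referral: the Premium plan 112/310 = 36.1%, the annual plan 50/182 = 27.5% → the Premium plan
Affiliate: the Premium plan 34/47 = 72.3%, the annual plan 59/90 = 65.6% → the Premium plan
Organic: the Premium plan 14/16 = 87.5%, the annual plan 18/23 = 78.3% → the Premium plan
Overall: the Premium plan 221/459 = 48.1%, the annual plan 155/342 = 45.3% → the Premium plan
The Premium plan wins overall and in every signup group — no reversal.

Yes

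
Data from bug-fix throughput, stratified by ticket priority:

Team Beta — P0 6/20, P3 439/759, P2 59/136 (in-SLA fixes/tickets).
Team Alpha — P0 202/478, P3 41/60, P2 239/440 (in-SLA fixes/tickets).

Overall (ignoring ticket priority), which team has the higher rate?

P0: Team Beta 6/20 = 30.0%, Team Alpha 202/478 = 42.3% → Team Alpha
P3: Team Beta 439/759 = 57.8%, Team Alpha 41/60 = 68.3% → Team Alpha
P2: Team Beta 59/136 = 43.4%, Team Alpha 239/440 = 54.3% → Team Alpha
Overall: Team Beta 504/915 = 55.1%, Team Alpha 482/978 = 49.3% → Team Beta
(Team Alpha wins every ticket group but Team Beta wins overall — Team Alpha's tickets skew toward the low-rate P0 group.)

Team Beta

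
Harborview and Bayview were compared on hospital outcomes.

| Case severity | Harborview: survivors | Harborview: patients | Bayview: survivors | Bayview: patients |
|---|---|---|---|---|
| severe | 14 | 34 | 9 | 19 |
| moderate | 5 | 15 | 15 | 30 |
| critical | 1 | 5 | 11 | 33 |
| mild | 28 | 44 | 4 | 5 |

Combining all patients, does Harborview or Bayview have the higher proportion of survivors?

Severe: Harborview 14/34 = 41.2%, Bayview 9/19 = 47.4% → Bayview
Moderate: Harborview 5/15 = 33.3%, Bayview 15/30 = 50.0% → Bayview
Critical: Harborview 1/5 = 20.0%, Bayview 11/33 = 33.3% → Bayview
Mild: Harborview 28/44 = 63.6%, Bayview 4/5 = 80.0% → Bayview
Overall: Harborview 48/98 = 49.0%, Bayview 39/87 = 44.8% → Harborview
(Bayview wins every case group but Harborview wins overall — Bayview's patients skew toward the low-rate critical group.)

Harborview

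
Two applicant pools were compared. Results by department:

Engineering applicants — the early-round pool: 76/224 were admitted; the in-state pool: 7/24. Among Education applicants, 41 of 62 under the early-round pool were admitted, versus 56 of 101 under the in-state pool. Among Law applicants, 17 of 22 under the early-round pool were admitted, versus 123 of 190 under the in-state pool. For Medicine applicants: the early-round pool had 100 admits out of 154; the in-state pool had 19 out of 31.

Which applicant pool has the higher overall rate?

Engineering: the early-round pool 76/224 = 33.9%, the in-state pool 7/24 = 29.2% → the early-round pool
Education: the early-round pool 41/62 = 66.1%, the in-state pool 56/101 = 55.4% → the early-round pool
Law: the early-round pool 17/22 = 77.3%, the in-state pool 123/190 = 64.7% → the early-round pool
Medicine: the early-round pool 100/154 = 64.9%, the in-state pool 19/31 = 61.3% → the early-round pool
Overall: the early-round pool 234/462 = 50.6%, the in-state pool 205/346 = 59.2% → the in-state pool
(The early-round pool wins every department group but the in-state pool wins overall — the early-round pool's applicants skew toward the low-rate Engineering group.)

the in-state pool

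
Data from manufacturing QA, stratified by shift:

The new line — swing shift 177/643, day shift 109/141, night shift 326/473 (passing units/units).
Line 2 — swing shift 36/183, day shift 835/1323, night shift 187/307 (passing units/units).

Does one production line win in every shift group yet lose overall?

Yes

Swing shift: the new line 177/643 = 27.5%, Line 2 36/183 = 19.7% → the new line
Day shift: the new line 109/141 = 77.3%, Line 2 835/1323 = 63.1% → the new line
Night shift: the new line 326/473 = 68.9%, Line 2 187/307 = 60.9% → the new line
Overall: the new line 612/1257 = 48.7%, Line 2 1058/1813 = 58.4% → Line 2
The new line wins each shift group but Line 2 wins overall — the comparison reverses. The new line's units skew toward swing shift, which has a lower base rate.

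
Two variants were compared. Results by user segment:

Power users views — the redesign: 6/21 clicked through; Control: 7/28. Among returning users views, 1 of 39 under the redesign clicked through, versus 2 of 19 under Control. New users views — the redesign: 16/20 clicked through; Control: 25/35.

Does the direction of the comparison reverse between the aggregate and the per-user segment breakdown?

Power users: the redesign 6/21 = 28.6%, Control 7/28 = 25.0% → the redesign
Returning users: the redesign 1/39 = 2.6%, Control 2/19 = 10.5% → Control
New users: the redesign 16/20 = 80.0%, Control 25/35 = 71.4% → the redesign
Overall: the redesign 23/80 = 28.8%, Control 34/82 = 41.5% → Control
Neither sweeps: the redesign wins 2 of 3 groups, Control wins 1. Control wins overall but not every group — no Simpson reversal.

No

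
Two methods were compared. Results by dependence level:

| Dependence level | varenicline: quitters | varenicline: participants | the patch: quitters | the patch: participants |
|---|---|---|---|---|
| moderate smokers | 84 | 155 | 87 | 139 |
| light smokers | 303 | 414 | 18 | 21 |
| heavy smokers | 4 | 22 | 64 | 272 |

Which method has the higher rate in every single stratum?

Moderate smokers: varenicline 84/155 = 54.2%, the patch 87/139 = 62.6% → the patch
Light smokers: varenicline 303/414 = 73.2%, the patch 18/21 = 85.7% → the patch
Heavy smokers: varenicline 4/22 = 18.2%, the patch 64/272 = 23.5% → the patch
The patch has the higher rate in all 3 groups.

the patch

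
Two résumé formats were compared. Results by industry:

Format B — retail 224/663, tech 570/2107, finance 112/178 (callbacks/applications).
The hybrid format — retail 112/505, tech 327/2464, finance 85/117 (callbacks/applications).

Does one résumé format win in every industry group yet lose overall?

Retail: Format B 224/663 = 33.8%, the hybrid format 112/505 = 22.2% → Format B
Tech: Format B 570/2107 = 27.1%, the hybrid format 327/2464 = 13.3% → Format B
Finance: Format B 112/178 = 62.9%, the hybrid format 85/117 = 72.6% → the hybrid format
Overall: Format B 906/2948 = 30.7%, the hybrid format 524/3086 = 17.0% → Format B
Neither sweeps: Format B wins 2 of 3 groups, the hybrid format wins 1. Format B wins overall but not every group — no Simpson reversal.

No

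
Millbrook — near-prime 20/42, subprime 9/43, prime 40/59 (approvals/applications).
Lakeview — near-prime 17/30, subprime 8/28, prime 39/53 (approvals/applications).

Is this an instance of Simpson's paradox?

No

Near-prime: Millbrook 20/42 = 47.6%, Lakeview 17/30 = 56.7% → Lakeview
Subprime: Millbrook 9/43 = 20.9%, Lakeview 8/28 = 28.6% → Lakeview
Prime: Millbrook 40/59 = 67.8%, Lakeview 39/53 = 73.6% → Lakeview
Overall: Millbrook 69/144 = 47.9%, Lakeview 64/111 = 57.7% → Lakeview
Lakeview wins overall and in every credit group — no reversal.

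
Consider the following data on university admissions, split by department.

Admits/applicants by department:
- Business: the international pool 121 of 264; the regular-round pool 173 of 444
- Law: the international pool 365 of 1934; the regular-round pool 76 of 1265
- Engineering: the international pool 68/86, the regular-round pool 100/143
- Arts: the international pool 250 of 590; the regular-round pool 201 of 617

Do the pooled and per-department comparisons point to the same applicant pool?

Yes

Business: the international pool 121/264 = 45.8%, the regular-round pool 173/444 = 39.0% → the international pool
Law: the international pool 365/1934 = 18.9%, the regular-round pool 76/1265 = 6.0% → the international pool
Engineering: the international pool 68/86 = 79.1%, the regular-round pool 100/143 = 69.9% → the international pool
Arts: the international pool 250/590 = 42.4%, the regular-round pool 201/617 = 32.6% → the international pool
Overall: the international pool 804/2874 = 28.0%, the regular-round pool 550/2469 = 22.3% → the international pool
The international pool wins overall and in every department group — no reversal.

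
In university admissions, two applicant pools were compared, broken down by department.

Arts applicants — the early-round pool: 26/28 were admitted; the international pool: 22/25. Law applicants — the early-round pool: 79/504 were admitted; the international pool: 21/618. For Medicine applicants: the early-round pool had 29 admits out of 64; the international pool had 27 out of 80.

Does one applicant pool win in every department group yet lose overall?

No

Arts: the early-round pool 26/28 = 92.9%, the international pool 22/25 = 88.0% → the early-round pool
Law: the early-round pool 79/504 = 15.7%, the international pool 21/618 = 3.4% → the early-round pool
Medicine: the early-round pool 29/64 = 45.3%, the international pool 27/80 = 33.8% → the early-round pool
Overall: the early-round pool 134/596 = 22.5%, the international pool 70/723 = 9.7% → the early-round pool
The early-round pool wins overall and in every department group — no reversal.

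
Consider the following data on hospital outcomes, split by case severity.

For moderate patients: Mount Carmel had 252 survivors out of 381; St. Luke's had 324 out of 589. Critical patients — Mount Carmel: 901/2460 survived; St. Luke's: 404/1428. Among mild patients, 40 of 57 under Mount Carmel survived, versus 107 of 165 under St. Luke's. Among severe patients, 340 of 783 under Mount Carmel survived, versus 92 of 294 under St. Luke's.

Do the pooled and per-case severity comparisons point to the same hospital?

Moderate: Mount Carmel 252/381 = 66.1%, St. Luke's 324/589 = 55.0% → Mount Carmel
Critical: Mount Carmel 901/2460 = 36.6%, St. Luke's 404/1428 = 28.3% → Mount Carmel
Mild: Mount Carmel 40/57 = 70.2%, St. Luke's 107/165 = 64.8% → Mount Carmel
Severe: Mount Carmel 340/783 = 43.4%, St. Luke's 92/294 = 31.3% → Mount Carmel
Overall: Mount Carmel 1533/3681 = 41.6%, St. Luke's 927/2476 = 37.4% → Mount Carmel
Mount Carmel wins overall and in every case group — no reversal.

Yes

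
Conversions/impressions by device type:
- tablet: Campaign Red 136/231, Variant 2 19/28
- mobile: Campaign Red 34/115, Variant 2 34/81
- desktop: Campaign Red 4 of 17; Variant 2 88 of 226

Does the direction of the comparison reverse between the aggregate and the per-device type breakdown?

Tablet: Campaign Red 136/231 = 58.9%, Variant 2 19/28 = 67.9% → Variant 2
Mobile: Campaign Red 34/115 = 29.6%, Variant 2 34/81 = 42.0% → Variant 2
Desktop: Campaign Red 4/17 = 23.5%, Variant 2 88/226 = 38.9% → Variant 2
Overall: Campaign Red 174/363 = 47.9%, Variant 2 141/335 = 42.1% → Campaign Red
Variant 2 wins each device group but Campaign Red wins overall — the comparison reverses. Variant 2's impressions skew toward desktop, which has a lower base rate.

Yes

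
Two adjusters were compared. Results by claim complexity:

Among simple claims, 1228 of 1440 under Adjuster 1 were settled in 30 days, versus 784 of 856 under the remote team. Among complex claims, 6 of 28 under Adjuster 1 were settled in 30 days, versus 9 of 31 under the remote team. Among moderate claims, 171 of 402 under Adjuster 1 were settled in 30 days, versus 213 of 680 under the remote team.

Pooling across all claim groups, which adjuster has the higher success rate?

Simple: Adjuster 1 1228/1440 = 85.3%, the remote team 784/856 = 91.6% → the remote team
Complex: Adjuster 1 6/28 = 21.4%, the remote team 9/31 = 29.0% → the remote team
Moderate: Adjuster 1 171/402 = 42.5%, the remote team 213/680 = 31.3% → Adjuster 1
Overall: Adjuster 1 1405/1870 = 75.1%, the remote team 1006/1567 = 64.2% → Adjuster 1
(Neither sweeps every claim group, but Adjuster 1 has the higher pooled rate.)

Adjuster 1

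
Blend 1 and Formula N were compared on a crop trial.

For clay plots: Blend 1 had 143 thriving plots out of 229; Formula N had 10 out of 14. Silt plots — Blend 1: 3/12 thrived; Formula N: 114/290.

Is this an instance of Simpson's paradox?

Yes

Clay: Blend 1 143/229 = 62.4%, Formula N 10/14 = 71.4% → Formula N
Silt: Blend 1 3/12 = 25.0%, Formula N 114/290 = 39.3% → Formula N
Overall: Blend 1 146/241 = 60.6%, Formula N 124/304 = 40.8% → Blend 1
Formula N wins each soil group but Blend 1 wins overall — the comparison reverses. Formula N's plots skew toward silt, which has a lower base rate.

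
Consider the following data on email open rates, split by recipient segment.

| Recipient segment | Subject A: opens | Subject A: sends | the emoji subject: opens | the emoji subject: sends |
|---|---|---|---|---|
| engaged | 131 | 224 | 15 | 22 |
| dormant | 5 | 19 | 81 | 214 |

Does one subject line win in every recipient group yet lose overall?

Engaged: Subject A 131/224 = 58.5%, the emoji subject 15/22 = 68.2% → the emoji subject
Dormant: Subject A 5/19 = 26.3%, the emoji subject 81/214 = 37.9% → the emoji subject
Overall: Subject A 136/243 = 56.0%, the emoji subject 96/236 = 40.7% → Subject A
The emoji subject wins each recipient group but Subject A wins overall — the comparison reverses. The emoji subject's sends skew toward dormant, which has a lower base rate.

Yes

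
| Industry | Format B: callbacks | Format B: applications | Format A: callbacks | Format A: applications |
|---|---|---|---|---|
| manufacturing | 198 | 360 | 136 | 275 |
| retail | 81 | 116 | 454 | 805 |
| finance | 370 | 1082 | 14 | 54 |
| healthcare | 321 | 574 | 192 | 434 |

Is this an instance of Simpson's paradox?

Yes

Manufacturing: Format B 198/360 = 55.0%, Format A 136/275 = 49.5% → Format B
Retail: Format B 81/116 = 69.8%, Format A 454/805 = 56.4% → Format B
Finance: Format B 370/1082 = 34.2%, Format A 14/54 = 25.9% → Format B
Healthcare: Format B 321/574 = 55.9%, Format A 192/434 = 44.2% → Format B
Overall: Format B 970/2132 = 45.5%, Format A 796/1568 = 50.8% → Format A
Format B wins each industry group but Format A wins overall — the comparison reverses. Format B's applications skew toward finance, which has a lower base rate.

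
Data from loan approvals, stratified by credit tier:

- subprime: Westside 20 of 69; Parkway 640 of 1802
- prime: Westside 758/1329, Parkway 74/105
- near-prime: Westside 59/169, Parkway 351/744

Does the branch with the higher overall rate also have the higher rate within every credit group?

No

Subprime: Westside 20/69 = 29.0%, Parkway 640/1802 = 35.5% → Parkway
Prime: Westside 758/1329 = 57.0%, Parkway 74/105 = 70.5% → Parkway
Near-prime: Westside 59/169 = 34.9%, Parkway 351/744 = 47.2% → Parkway
Overall: Westside 837/1567 = 53.4%, Parkway 1065/2651 = 40.2% → Westside
Parkway wins each credit group but Westside wins overall — the comparison reverses. Parkway's applications skew toward subprime, which has a lower base rate.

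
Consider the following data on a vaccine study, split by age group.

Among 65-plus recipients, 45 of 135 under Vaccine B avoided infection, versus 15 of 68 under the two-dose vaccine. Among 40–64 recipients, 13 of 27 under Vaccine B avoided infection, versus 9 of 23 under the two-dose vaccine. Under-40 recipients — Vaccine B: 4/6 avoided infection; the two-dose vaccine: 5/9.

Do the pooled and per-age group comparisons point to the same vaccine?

Yes

65-plus: Vaccine B 45/135 = 33.3%, the two-dose vaccine 15/68 = 22.1% → Vaccine B
40–64: Vaccine B 13/27 = 48.1%, the two-dose vaccine 9/23 = 39.1% → Vaccine B
Under-40: Vaccine B 4/6 = 66.7%, the two-dose vaccine 5/9 = 55.6% → Vaccine B
Overall: Vaccine B 62/168 = 36.9%, the two-dose vaccine 29/100 = 29.0% → Vaccine B
Vaccine B wins overall and in every age group — no reversal.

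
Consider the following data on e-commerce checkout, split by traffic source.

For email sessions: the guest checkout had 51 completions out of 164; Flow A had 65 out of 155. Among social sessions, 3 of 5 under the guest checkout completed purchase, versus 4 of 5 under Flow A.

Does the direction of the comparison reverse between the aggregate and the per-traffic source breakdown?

Email: the guest checkout 51/164 = 31.1%, Flow A 65/155 = 41.9% → Flow A
Social: the guest checkout 3/5 = 60.0%, Flow A 4/5 = 80.0% → Flow A
Overall: the guest checkout 54/169 = 32.0%, Flow A 69/160 = 43.1% → Flow A
Flow A wins overall and in every traffic group — no reversal.

No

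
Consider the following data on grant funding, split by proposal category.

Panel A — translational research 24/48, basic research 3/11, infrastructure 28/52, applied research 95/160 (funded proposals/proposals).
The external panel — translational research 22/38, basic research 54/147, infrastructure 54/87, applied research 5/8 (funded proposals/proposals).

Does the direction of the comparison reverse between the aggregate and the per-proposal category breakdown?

Translational research: Panel A 24/48 = 50.0%, the external panel 22/38 = 57.9% → the external panel
Basic research: Panel A 3/11 = 27.3%, the external panel 54/147 = 36.7% → the external panel
Infrastructure: Panel A 28/52 = 53.8%, the external panel 54/87 = 62.1% → the external panel
Applied research: Panel A 95/160 = 59.4%, the external panel 5/8 = 62.5% → the external panel
Overall: Panel A 150/271 = 55.4%, the external panel 135/280 = 48.2% → Panel A
The external panel wins each proposal group but Panel A wins overall — the comparison reverses. The external panel's proposals skew toward basic research, which has a lower base rate.

Yes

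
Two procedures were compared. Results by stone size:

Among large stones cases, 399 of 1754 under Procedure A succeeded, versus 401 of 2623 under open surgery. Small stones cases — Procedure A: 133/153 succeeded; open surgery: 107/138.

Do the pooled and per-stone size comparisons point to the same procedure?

Large stones: Procedure A 399/1754 = 22.7%, open surgery 401/2623 = 15.3% → Procedure A
Small stones: Procedure A 133/153 = 86.9%, open surgery 107/138 = 77.5% → Procedure A
Overall: Procedure A 532/1907 = 27.9%, open surgery 508/2761 = 18.4% → Procedure A
Procedure A wins overall and in every stone group — no reversal.

Yes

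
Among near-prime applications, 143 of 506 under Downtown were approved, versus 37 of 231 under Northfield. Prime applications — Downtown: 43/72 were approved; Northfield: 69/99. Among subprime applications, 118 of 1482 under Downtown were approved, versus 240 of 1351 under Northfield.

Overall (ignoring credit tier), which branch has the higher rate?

Northfield

Near-prime: Downtown 143/506 = 28.3%, Northfield 37/231 = 16.0% → Downtown
Prime: Downtown 43/72 = 59.7%, Northfield 69/99 = 69.7% → Northfield
Subprime: Downtown 118/1482 = 8.0%, Northfield 240/1351 = 17.8% → Northfield
Overall: Downtown 304/2060 = 14.8%, Northfield 346/1681 = 20.6% → Northfield
(Neither sweeps every credit group, but Northfield has the higher pooled rate.)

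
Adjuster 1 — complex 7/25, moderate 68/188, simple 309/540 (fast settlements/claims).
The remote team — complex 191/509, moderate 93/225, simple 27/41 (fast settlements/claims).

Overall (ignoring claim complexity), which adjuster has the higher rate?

Complex: Adjuster 1 7/25 = 28.0%, the remote team 191/509 = 37.5% → the remote team
Moderate: Adjuster 1 68/188 = 36.2%, the remote team 93/225 = 41.3% → the remote team
Simple: Adjuster 1 309/540 = 57.2%, the remote team 27/41 = 65.9% → the remote team
Overall: Adjuster 1 384/753 = 51.0%, the remote team 311/775 = 40.1% → Adjuster 1
(The remote team wins every claim group but Adjuster 1 wins overall — the remote team's claims skew toward the low-rate complex group.)

Adjuster 1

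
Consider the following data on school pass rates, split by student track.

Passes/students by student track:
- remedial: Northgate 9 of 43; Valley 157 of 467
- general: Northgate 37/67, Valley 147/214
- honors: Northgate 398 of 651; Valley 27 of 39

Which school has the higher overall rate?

Remedial: Northgate 9/43 = 20.9%, Valley 157/467 = 33.6% → Valley
General: Northgate 37/67 = 55.2%, Valley 147/214 = 68.7% → Valley
Honors: Northgate 398/651 = 61.1%, Valley 27/39 = 69.2% → Valley
Overall: Northgate 444/761 = 58.3%, Valley 331/720 = 46.0% → Northgate
(Valley wins every student group but Northgate wins overall — Valley's students skew toward the low-rate remedial group.)

Northgate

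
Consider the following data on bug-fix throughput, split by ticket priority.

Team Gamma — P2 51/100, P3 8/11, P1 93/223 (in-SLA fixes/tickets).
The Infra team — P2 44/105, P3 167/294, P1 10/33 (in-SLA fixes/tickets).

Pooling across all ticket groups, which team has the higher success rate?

P2: Team Gamma 51/100 = 51.0%, the Infra team 44/105 = 41.9% → Team Gamma
P3: Team Gamma 8/11 = 72.7%, the Infra team 167/294 = 56.8% → Team Gamma
P1: Team Gamma 93/223 = 41.7%, the Infra team 10/33 = 30.3% → Team Gamma
Overall: Team Gamma 152/334 = 45.5%, the Infra team 221/432 = 51.2% → the Infra team
(Team Gamma wins every ticket group but the Infra team wins overall — Team Gamma's tickets skew toward the low-rate P1 group.)

the Infra team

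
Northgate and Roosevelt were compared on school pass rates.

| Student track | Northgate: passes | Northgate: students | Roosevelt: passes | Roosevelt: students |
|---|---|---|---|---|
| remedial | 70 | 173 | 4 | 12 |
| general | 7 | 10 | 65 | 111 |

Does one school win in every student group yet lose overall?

Yes

Remedial: Northgate 70/173 = 40.5%, Roosevelt 4/12 = 33.3% → Northgate
General: Northgate 7/10 = 70.0%, Roosevelt 65/111 = 58.6% → Northgate
Overall: Northgate 77/183 = 42.1%, Roosevelt 69/123 = 56.1% → Roosevelt
Northgate wins each student group but Roosevelt wins overall — the comparison reverses. Northgate's students skew toward remedial, which has a lower base rate.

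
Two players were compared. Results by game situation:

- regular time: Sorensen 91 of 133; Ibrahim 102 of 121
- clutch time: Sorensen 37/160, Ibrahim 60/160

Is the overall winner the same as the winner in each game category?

Yes

Regular time: Sorensen 91/133 = 68.4%, Ibrahim 102/121 = 84.3% → Ibrahim
Clutch time: Sorensen 37/160 = 23.1%, Ibrahim 60/160 = 37.5% → Ibrahim
Overall: Sorensen 128/293 = 43.7%, Ibrahim 162/281 = 57.7% → Ibrahim
Ibrahim wins overall and in every game group — no reversal.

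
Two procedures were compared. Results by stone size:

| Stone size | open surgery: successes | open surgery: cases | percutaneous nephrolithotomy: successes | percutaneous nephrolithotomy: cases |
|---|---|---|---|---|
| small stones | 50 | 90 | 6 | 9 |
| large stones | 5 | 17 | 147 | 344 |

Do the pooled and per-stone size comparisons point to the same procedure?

Small stones: open surgery 50/90 = 55.6%, percutaneous nephrolithotomy 6/9 = 66.7% → percutaneous nephrolithotomy
Large stones: open surgery 5/17 = 29.4%, percutaneous nephrolithotomy 147/344 = 42.7% → percutaneous nephrolithotomy
Overall: open surgery 55/107 = 51.4%, percutaneous nephrolithotomy 153/353 = 43.3% → open surgery
Percutaneous nephrolithotomy wins each stone group but open surgery wins overall — the comparison reverses. Percutaneous nephrolithotomy's cases skew toward large stones, which has a lower base rate.

No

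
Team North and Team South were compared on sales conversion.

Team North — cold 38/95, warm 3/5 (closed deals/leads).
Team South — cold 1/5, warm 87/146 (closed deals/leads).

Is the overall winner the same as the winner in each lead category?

No

Cold: Team North 38/95 = 40.0%, Team South 1/5 = 20.0% → Team North
Warm: Team North 3/5 = 60.0%, Team South 87/146 = 59.6% → Team North
Overall: Team North 41/100 = 41.0%, Team South 88/151 = 58.3% → Team South
Team North wins each lead group but Team South wins overall — the comparison reverses. Team North's leads skew toward cold, which has a lower base rate.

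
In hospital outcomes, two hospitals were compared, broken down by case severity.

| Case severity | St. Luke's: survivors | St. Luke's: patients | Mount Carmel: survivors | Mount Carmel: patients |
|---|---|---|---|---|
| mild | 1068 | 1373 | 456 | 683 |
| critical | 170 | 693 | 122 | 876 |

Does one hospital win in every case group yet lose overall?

Mild: St. Luke's 1068/1373 = 77.8%, Mount Carmel 456/683 = 66.8% → St. Luke's
Critical: St. Luke's 170/693 = 24.5%, Mount Carmel 122/876 = 13.9% → St. Luke's
Overall: St. Luke's 1238/2066 = 59.9%, Mount Carmel 578/1559 = 37.1% → St. Luke's
St. Luke's wins overall and in every case group — no reversal.

No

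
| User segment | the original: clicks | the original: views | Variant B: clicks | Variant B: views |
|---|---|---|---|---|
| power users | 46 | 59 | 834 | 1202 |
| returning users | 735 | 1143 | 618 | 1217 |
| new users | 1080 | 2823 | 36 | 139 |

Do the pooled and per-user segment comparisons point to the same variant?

Power users: the original 46/59 = 78.0%, Variant B 834/1202 = 69.4% → the original
Returning users: the original 735/1143 = 64.3%, Variant B 618/1217 = 50.8% → the original
New users: the original 1080/2823 = 38.3%, Variant B 36/139 = 25.9% → the original
Overall: the original 1861/4025 = 46.2%, Variant B 1488/2558 = 58.2% → Variant B
The original wins each user group but Variant B wins overall — the comparison reverses. The original's views skew toward new users, which has a lower base rate.

No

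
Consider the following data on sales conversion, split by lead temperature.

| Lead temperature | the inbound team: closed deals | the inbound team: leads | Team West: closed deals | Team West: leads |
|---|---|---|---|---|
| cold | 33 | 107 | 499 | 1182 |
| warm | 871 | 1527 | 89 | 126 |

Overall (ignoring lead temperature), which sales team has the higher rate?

the inbound team

Cold: the inbound team 33/107 = 30.8%, Team West 499/1182 = 42.2% → Team West
Warm: the inbound team 871/1527 = 57.0%, Team West 89/126 = 70.6% → Team West
Overall: the inbound team 904/1634 = 55.3%, Team West 588/1308 = 45.0% → the inbound team
(Team West wins every lead group but the inbound team wins overall — Team West's leads skew toward the low-rate cold group.)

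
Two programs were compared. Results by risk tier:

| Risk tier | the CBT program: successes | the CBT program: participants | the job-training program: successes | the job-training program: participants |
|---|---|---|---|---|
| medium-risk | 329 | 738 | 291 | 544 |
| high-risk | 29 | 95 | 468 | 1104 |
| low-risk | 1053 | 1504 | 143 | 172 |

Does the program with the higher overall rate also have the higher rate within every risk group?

Medium-risk: the CBT program 329/738 = 44.6%, the job-training program 291/544 = 53.5% → the job-training program
High-risk: the CBT program 29/95 = 30.5%, the job-training program 468/1104 = 42.4% → the job-training program
Low-risk: the CBT program 1053/1504 = 70.0%, the job-training program 143/172 = 83.1% → the job-training program
Overall: the CBT program 1411/2337 = 60.4%, the job-training program 902/1820 = 49.6% → the CBT program
The job-training program wins each risk group but the CBT program wins overall — the comparison reverses. The job-training program's participants skew toward high-risk, which has a lower base rate.

No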